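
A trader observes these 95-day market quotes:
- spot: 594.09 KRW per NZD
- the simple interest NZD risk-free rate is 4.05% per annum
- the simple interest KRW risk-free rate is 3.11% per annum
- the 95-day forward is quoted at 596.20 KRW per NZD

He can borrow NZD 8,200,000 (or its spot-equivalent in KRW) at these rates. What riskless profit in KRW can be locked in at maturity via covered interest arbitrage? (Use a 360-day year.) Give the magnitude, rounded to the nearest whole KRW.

KRW 29,571,036

T = 95/360 years.
Keep in NZD, deliver into the forward: 8,200,000·1.0106875·596.20 = KRW 4,941,089,477.50.
Swap to KRW now, deposit: 8,200,000·594.09·1.008206944444 = KRW 4,911,518,441.72.
The quoted forward overvalues NZD, so borrow KRW, buy NZD at spot, deposit the NZD at 4.05%, and sell the proceeds forward at 596.20.
Arbitrage profit = |4,941,089,477.50 − 4,911,518,441.72| = KRW 29,571,036.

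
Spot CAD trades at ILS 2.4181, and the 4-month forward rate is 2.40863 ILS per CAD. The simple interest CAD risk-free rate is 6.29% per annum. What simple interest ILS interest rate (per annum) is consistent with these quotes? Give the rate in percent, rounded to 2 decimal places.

T = 4/12 years.
F/S = 2.40863/2.4181 = 0.9960837 = (growth of ILS) / (growth of CAD).
CAD growth factor: 1 + 0.0629×4/12 = 1.0209667.
Hence g_ILS = 1.0169683.
r = (1.0169683 − 1)/(4/12) = 0.050905 → 5.09%.

5.09%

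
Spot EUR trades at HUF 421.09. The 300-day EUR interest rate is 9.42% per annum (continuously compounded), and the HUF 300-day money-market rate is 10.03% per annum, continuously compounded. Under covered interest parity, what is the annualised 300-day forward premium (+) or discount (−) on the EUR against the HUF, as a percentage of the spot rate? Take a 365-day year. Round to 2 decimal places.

+0.61%

T = 300/365 years.
No-arbitrage forward: 421.09 × 1.0859317 / 1.0805008 = 423.20652 HUF/EUR.
(F − S)/S ÷ T = (423.20652 − 421.09)/421.09/(300/365) = 0.006115 → 0.61%.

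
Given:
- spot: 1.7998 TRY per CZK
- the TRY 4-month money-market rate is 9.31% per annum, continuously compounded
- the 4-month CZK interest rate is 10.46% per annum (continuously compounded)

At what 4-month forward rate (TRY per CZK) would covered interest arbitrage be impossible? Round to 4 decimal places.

1.7929

T = 4/12 years.
TRY growth factor: e^(0.0931×4/12) = 1.0315199.
Growth of 1 CZK over T: e^(0.1046×4/12) = 1.0354816.
Forward (TRY per CZK) = 1.7998 × 1.0315199 / 1.0354816 = 1.792914.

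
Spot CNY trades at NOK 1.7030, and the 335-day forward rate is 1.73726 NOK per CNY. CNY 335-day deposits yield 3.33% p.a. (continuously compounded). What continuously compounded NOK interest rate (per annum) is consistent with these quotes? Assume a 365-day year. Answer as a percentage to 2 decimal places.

T = 335/365 years.
By CIP, F/S equals the NOK-to-CNY growth ratio: 1.73726/1.703 = 1.0201174.
The CNY side grows by e^(0.0333×335/365) = 1.0310349.
That pins the NOK growth at 1.0517766.
r = ln(1.0517766)/(335/365) = 0.055001 → 5.50%.

5.50%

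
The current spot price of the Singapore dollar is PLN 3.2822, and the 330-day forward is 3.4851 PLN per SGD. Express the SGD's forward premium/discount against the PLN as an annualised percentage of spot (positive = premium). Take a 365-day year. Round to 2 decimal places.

+6.84%

T = 330/365 years.
(F − S)/S = (3.4851 − 3.2822)/3.2822 = 0.0618183.
Per annum: 0.0618183 / (330/365) = 0.068375 = 6.84%.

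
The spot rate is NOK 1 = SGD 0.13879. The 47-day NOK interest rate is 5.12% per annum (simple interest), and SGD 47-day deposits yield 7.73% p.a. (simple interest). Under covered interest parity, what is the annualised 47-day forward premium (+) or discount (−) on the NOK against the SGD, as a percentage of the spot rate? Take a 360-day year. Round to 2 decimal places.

+2.59%

T = 47/360 years.
No-arbitrage forward: 0.13879 × 1.0100919 / 1.0066844 = 0.13925979 SGD/NOK.
Annualised premium = (F − S)/S × (1/T) = (0.13925979 − 0.13879)/0.13879 ÷ (47/360) = 2.59%.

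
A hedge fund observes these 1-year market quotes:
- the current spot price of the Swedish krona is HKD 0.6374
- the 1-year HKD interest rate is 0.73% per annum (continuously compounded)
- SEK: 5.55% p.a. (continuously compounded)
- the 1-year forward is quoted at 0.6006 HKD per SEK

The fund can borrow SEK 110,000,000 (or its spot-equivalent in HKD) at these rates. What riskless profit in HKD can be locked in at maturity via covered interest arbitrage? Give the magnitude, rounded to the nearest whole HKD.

HKD 791,383

T = 1 year.
Route A — deposit SEK, sell forward: 110,000,000 × 1.0570690171 × 0.6006 = HKD 69,836,321.68.
Route B — convert at spot, deposit HKD: 110,000,000 × 0.6374 × 1.00732671 = HKD 70,627,704.94.
The quoted forward undervalues SEK, so borrow SEK, convert to HKD at spot, deposit the HKD at 0.73%, and buy SEK forward at 0.6006 to cover the loan.
The gap between the two covered legs is HKD 791,383.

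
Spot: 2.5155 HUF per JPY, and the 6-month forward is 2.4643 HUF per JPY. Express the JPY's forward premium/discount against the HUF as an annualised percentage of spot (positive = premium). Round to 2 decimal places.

-4.07%

T = 6/12 years.
(F − S)/S = (2.4643 − 2.5155)/2.5155 = -0.0203538.
×(1/T) gives -4.07% p.a.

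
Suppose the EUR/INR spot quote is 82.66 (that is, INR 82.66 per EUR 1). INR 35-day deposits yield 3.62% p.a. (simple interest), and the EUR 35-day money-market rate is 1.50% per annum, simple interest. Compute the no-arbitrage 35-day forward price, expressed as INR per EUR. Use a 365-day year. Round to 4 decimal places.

T = 35/365 years.
INR growth factor: 1 + 0.0362×35/365 = 1.00347123.
EUR accumulates by 1 + 0.0150×35/365 = 1.00143836.
So F = 82.66 × 1.00347123 / 1.00143836 = 82.827796 (INR/EUR).

82.8278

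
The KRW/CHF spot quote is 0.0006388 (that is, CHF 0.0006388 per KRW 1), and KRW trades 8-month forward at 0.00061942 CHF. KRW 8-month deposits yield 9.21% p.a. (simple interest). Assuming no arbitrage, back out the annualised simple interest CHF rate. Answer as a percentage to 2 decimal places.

4.38%

T = 8/12 years.
CIP gives F = S · g_CHF/g_KRW, so g_CHF/g_KRW = 0.00061942/0.0006388 = 0.9696619.
The KRW side grows by 1 + 0.0921×8/12 = 1.061400.
So the CHF growth factor = 1.0291991.
(1.0291991 − 1)/T = 0.043799, i.e. 4.38%.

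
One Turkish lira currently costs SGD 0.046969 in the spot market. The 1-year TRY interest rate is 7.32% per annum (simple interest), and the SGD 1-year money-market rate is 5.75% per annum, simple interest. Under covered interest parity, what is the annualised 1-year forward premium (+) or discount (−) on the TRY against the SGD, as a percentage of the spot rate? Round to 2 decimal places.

-1.46%

T = 1 year.
CIP forward (SGD per TRY) = 0.046969 × 1.057500/1.073200 = 0.046281884.
(F − S)/S ÷ T = (0.046281884 − 0.046969)/0.046969/1 = -0.014629 → -1.46%.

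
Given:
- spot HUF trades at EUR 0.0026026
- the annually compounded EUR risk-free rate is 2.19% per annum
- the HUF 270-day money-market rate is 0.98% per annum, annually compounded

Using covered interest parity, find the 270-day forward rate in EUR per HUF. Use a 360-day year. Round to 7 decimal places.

0.0026260

T = 270/360 years.
EUR growth factor: (1 + 0.0219)^(270/360) = 1.0163804.
Growth of 1 HUF over T: (1 + 0.0098)^(270/360) = 1.007341.
CIP: F = S · (grow EUR)/(grow HUF) = 0.0026026 × 1.0163804/1.007341 = 0.002625954 EUR per HUF.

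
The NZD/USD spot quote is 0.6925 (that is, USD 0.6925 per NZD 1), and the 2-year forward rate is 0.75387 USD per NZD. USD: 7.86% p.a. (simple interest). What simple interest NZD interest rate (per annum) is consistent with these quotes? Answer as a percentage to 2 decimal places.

T = 2 years.
By CIP, F/S equals the USD-to-NZD growth ratio: 0.75387/0.6925 = 1.0886209.
USD growth factor: 1 + 0.0786×2 = 1.157200.
Hence g_NZD = 1.0629963.
(1.0629963 − 1)/T = 0.031498, i.e. 3.15%.

3.15%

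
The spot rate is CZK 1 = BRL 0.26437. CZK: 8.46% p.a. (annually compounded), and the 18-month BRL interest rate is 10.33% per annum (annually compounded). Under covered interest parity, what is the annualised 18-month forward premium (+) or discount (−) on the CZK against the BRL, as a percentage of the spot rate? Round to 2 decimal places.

T = 18/12 years.
No-arbitrage forward: 0.26437 × 1.1588852 / 1.1295472 = 0.27123655 BRL/CZK.
(F − S)/S ÷ T = (0.27123655 − 0.26437)/0.26437/(18/12) = 0.017316 → 1.73%.

+1.73%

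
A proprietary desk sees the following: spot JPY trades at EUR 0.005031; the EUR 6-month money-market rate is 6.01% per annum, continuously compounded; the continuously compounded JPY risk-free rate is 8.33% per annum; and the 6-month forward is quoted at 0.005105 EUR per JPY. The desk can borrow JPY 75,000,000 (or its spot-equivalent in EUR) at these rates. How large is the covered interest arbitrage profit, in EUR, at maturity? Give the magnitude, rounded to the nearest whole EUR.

EUR 10,323

T = 6/12 years.
Route A — deposit JPY, sell forward: 75,000,000 × 1.04252953 × 0.005105 = EUR 399,158.49.
Route B — convert at spot, deposit EUR: 75,000,000 × 0.005031 × 1.03050606 = EUR 388,835.70.
The quoted forward overvalues JPY, so borrow EUR, buy JPY at spot, deposit the JPY at 8.33%, and sell the proceeds forward at 0.005105.
Profit = 399,158.49 − 388,835.70 = EUR 10,323.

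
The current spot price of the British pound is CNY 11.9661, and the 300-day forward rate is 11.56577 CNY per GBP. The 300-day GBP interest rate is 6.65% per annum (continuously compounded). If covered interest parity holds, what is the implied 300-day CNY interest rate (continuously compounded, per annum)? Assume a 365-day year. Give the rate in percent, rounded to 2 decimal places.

T = 300/365 years.
CIP gives F = S · g_CNY/g_GBP, so g_CNY/g_GBP = 11.56577/11.9661 = 0.9665447.
GBP growth factor: e^(0.0665×300/365) = 1.0561788.
So the CNY growth factor = 1.020844.
r = ln(1.020844)/(300/365) = 0.025100 → 2.51%.

2.51%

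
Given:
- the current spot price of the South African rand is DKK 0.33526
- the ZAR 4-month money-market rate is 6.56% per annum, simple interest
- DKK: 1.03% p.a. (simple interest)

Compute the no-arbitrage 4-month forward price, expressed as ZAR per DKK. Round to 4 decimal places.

3.0376

T = 4/12 years.
DKK accumulates by 1 + 0.0103×4/12 = 1.0034333.
Growth of 1 ZAR over T: 1 + 0.0656×4/12 = 1.0218667.
Forward (DKK per ZAR) = 0.33526 × 1.0034333 / 1.0218667 = 0.3292123.
Invert for ZAR per DKK: 1 / 0.3292123 = 3.0376.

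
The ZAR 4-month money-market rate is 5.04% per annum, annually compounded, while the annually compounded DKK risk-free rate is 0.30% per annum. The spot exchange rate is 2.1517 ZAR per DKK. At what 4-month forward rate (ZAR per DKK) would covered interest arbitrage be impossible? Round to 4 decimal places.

T = 4/12 years.
ZAR growth factor: (1 + 0.0504)^(4/12) = 1.0165254.
DKK accumulates by (1 + 0.0030)^(4/12) = 1.000999.
CIP: F = S · (grow ZAR)/(grow DKK) = 2.1517 × 1.0165254/1.000999 = 2.185075 ZAR per DKK.

2.1851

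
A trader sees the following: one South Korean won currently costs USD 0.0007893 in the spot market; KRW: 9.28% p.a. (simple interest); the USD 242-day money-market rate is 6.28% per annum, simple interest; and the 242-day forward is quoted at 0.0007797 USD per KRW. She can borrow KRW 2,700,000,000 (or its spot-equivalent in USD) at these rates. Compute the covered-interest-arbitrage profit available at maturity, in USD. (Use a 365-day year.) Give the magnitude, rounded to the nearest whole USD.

T = 242/365 years.
Keep in KRW, deliver into the forward: 2,700,000,000·1.061527671·0.0007797 = USD 2,234,717.44.
Swap to USD now, deposit: 2,700,000,000·0.0007893·1.04163726 = USD 2,219,843.58.
The quoted forward overvalues KRW, so borrow USD, buy KRW at spot, deposit the KRW at 9.28%, and sell the proceeds forward at 0.0007797.
Arbitrage profit = |2,234,717.44 − 2,219,843.58| = USD 14,874.

USD 14,874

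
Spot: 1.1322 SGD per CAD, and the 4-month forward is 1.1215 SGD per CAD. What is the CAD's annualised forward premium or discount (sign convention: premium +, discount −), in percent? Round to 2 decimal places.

T = 4/12 years.
(F − S)/S = (1.1215 − 1.1322)/1.1322 = -0.0094506.
Annualise by dividing by T: -0.0094506 / (4/12) = -0.028352 → -2.84%.

-2.84%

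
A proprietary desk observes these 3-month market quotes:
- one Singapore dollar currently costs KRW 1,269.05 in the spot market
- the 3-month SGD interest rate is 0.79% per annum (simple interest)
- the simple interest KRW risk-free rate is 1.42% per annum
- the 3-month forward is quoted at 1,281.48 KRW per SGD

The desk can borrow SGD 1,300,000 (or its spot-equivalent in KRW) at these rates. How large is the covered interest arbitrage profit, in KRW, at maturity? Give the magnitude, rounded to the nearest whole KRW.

KRW 13,592,534

T = 3/12 years.
Invest the SGD and cover forward: 1,300,000 × 1.001975 × 1281.48 = KRW 1,669,214,199.90.
Convert at spot and invest in KRW: 1,300,000 × 1269.05 × 1.003550 = KRW 1,655,621,665.75.
The quoted forward overvalues SGD, so borrow KRW, buy SGD at spot, deposit the SGD at 0.79%, and sell the proceeds forward at 1,281.48.
The gap between the two covered legs is KRW 13,592,534.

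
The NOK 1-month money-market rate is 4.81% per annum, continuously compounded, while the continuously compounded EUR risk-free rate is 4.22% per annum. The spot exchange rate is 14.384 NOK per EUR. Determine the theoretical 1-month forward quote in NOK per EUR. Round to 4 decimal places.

14.3911

T = 1/12 years.
Growth of 1 NOK over T: e^(0.0481×1/12) = 1.00401638.
EUR growth factor: e^(0.0422×1/12) = 1.00352286.
CIP: F = S · (grow NOK)/(grow EUR) = 14.384 × 1.00401638/1.00352286 = 14.391074 NOK per EUR.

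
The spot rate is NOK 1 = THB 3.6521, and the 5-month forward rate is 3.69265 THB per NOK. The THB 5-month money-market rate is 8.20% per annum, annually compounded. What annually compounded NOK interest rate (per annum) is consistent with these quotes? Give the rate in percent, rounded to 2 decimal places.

T = 5/12 years.
CIP gives F = S · g_THB/g_NOK, so g_THB/g_NOK = 3.69265/3.6521 = 1.0111032.
THB growth factor: (1 + 0.0820)^(5/12) = 1.0333831.
Hence g_NOK = 1.0220352.
Annualise: 1.0220352^(12/5) − 1 = 0.053703 = 5.37%.

5.37%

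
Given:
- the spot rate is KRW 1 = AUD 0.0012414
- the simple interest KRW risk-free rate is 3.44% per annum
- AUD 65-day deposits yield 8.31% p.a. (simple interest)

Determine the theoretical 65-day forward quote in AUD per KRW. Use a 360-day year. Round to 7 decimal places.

T = 65/360 years.
Growth of 1 AUD over T: 1 + 0.0831×65/360 = 1.0150042.
KRW growth factor: 1 + 0.0344×65/360 = 1.0062111.
So F = 0.0012414 × 1.0150042 / 1.0062111 = 0.001252248 (AUD/KRW).

0.0012522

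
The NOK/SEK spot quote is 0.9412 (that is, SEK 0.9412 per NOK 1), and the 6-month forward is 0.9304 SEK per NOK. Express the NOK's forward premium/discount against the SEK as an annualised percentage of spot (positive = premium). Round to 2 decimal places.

-2.29%

T = 6/12 years.
(F − S)/S = (0.9304 − 0.9412)/0.9412 = -0.0114747.
×(1/T) gives -2.29% p.a.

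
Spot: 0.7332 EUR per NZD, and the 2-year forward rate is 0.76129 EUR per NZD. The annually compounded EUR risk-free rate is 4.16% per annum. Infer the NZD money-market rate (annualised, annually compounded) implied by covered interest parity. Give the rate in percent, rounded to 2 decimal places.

T = 2 years.
By CIP, F/S equals the EUR-to-NZD growth ratio: 0.76129/0.7332 = 1.0383115.
EUR growth factor: (1 + 0.0416)^2 = 1.0849306.
So the NZD growth factor = 1.044899.
Annualise: 1.044899^(1/2) − 1 = 0.022203 = 2.22%.

2.22%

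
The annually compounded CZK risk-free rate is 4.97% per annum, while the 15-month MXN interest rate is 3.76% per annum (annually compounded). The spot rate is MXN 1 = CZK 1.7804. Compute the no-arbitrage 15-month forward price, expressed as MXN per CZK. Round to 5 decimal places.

T = 15/12 years.
CZK growth factor: (1 + 0.0497)^(15/12) = 1.0625063.
MXN growth factor: (1 + 0.0376)^(15/12) = 1.0472189.
So F = 1.7804 × 1.0625063 / 1.0472189 = 1.806390 (CZK/MXN).
Quoted the other way: 1/1.806390 = 0.55359 MXN per CZK.

0.55359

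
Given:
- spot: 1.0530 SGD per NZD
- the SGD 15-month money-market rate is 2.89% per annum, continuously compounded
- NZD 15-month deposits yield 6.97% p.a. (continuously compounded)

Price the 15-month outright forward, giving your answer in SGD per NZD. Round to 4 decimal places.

1.0006

T = 15/12 years.
SGD growth factor: e^(0.0289×15/12) = 1.0367854.
Growth of 1 NZD over T: e^(0.0697×15/12) = 1.0910331.
Forward (SGD per NZD) = 1.053 × 1.0367854 / 1.0910331 = 1.000643.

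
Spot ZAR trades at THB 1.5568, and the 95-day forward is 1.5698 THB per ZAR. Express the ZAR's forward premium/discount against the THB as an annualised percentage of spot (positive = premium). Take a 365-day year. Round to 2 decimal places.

T = 95/365 years.
Period premium: (1.5698 − 1.5568)/1.5568 = 0.0083505.
Per annum: 0.0083505 / (95/365) = 0.032084 = 3.21%.

+3.21%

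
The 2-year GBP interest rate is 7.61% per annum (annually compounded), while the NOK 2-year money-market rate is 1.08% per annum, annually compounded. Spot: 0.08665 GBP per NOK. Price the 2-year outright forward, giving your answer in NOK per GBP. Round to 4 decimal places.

10.1826

T = 2 years.
GBP growth factor: (1 + 0.0761)^2 = 1.15799121.
NOK accumulates by (1 + 0.0108)^2 = 1.02171664.
CIP: F = S · (grow GBP)/(grow NOK) = 0.08665 × 1.15799121/1.02171664 = 0.098207208 GBP per NOK.
Quoted the other way: 1/0.098207208 = 10.1826 NOK per GBP.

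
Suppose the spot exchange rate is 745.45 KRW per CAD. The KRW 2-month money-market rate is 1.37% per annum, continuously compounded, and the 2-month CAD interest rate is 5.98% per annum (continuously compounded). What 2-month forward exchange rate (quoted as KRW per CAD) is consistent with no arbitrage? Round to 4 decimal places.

739.7444

T = 2/12 years.
KRW accumulates by e^(0.0137×2/12) = 1.002285942.
Growth of 1 CAD over T: e^(0.0598×2/12) = 1.010016499.
CIP: F = S · (grow KRW)/(grow CAD) = 745.45 × 1.002285942/1.010016499 = 739.744406 KRW per CAD.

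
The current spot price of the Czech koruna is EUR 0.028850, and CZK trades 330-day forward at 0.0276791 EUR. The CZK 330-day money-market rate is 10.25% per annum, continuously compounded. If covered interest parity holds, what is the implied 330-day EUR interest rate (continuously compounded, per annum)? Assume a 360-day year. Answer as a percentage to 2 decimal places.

5.73%

T = 330/360 years.
F/S = 0.0276791/0.02885 = 0.9594142 = (growth of EUR) / (growth of CZK).
CZK growth factor: e^(0.1025×330/360) = 1.098514.
So the EUR growth factor = 1.0539299.
Take logs: ln 1.0539299 / (330/360) = 0.057301, so 5.73%.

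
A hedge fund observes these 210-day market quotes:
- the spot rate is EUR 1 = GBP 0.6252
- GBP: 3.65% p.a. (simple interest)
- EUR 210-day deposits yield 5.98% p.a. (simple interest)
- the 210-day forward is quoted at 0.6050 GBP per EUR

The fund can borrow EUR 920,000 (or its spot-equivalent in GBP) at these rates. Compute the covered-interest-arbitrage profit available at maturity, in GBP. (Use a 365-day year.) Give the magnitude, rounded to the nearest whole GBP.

GBP 11,513

T = 210/365 years.
Keep in EUR, deliver into the forward: 920,000·1.03440548·0.6050 = GBP 575,750.09.
Swap to GBP now, deposit: 920,000·0.6252·1.021000 = GBP 587,262.86.
The quoted forward undervalues EUR, so borrow EUR, convert to GBP at spot, deposit the GBP at 3.65%, and buy EUR forward at 0.6050 to cover the loan.
Profit = 587,262.86 − 575,750.09 = GBP 11,513.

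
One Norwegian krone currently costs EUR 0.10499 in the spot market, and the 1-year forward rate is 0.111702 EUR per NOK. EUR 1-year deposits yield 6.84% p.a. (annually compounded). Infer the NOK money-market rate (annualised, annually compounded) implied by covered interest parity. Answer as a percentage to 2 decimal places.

T = 1 year.
By CIP, F/S equals the EUR-to-NOK growth ratio: 0.111702/0.10499 = 1.0639299.
The EUR side grows by (1 + 0.0684)^1 = 1.068400.
That pins the NOK growth at 1.0042015.
Annualise: 1.0042015^(1/1) − 1 = 0.004201 = 0.42%.

0.42%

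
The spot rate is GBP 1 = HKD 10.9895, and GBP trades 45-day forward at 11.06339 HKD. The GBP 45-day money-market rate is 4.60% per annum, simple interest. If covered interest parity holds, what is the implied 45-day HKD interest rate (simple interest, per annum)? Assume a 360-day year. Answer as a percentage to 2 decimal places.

T = 45/360 years.
CIP gives F = S · g_HKD/g_GBP, so g_HKD/g_GBP = 11.06339/10.9895 = 1.0067237.
GBP growth factor: 1 + 0.0460×45/360 = 1.005750.
Hence g_HKD = 1.0125124.
(1.0125124 − 1)/T = 0.100099, i.e. 10.01%.

10.01%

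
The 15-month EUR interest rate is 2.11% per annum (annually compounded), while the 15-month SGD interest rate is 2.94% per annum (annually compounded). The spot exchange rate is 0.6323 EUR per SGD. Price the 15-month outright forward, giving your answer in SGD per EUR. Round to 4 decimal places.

1.5976

T = 15/12 years.
Growth of 1 EUR over T: (1 + 0.0211)^(15/12) = 1.0264442.
SGD accumulates by (1 + 0.0294)^(15/12) = 1.0368841.
CIP: F = S · (grow EUR)/(grow SGD) = 0.6323 × 1.0264442/1.0368841 = 0.6259337 EUR per SGD.
Invert for SGD per EUR: 1 / 0.6259337 = 1.5976.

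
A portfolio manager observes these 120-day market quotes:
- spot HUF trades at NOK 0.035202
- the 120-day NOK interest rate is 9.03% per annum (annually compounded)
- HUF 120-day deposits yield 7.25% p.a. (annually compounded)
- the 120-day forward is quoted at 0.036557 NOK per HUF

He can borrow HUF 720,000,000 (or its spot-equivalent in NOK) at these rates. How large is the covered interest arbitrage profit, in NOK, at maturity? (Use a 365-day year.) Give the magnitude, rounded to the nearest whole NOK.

NOK 857,575

T = 120/365 years.
Route A — deposit HUF, sell forward: 720,000,000 × 1.0232779907 × 0.036557 = NOK 26,933,740.92.
Route B — convert at spot, deposit NOK: 720,000,000 × 0.035202 × 1.0288306512 = NOK 26,076,165.54.
The quoted forward overvalues HUF, so borrow NOK, buy HUF at spot, deposit the HUF at 7.25%, and sell the proceeds forward at 0.036557.
Arbitrage profit = |26,933,740.92 − 26,076,165.54| = NOK 857,575.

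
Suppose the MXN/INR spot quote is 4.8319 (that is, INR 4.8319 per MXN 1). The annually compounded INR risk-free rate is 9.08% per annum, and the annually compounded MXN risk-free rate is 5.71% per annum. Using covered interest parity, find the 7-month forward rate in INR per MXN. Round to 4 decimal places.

4.9212

T = 7/12 years.
Growth of 1 INR over T: (1 + 0.0908)^(7/12) = 1.0520055.
MXN growth factor: (1 + 0.0571)^(7/12) = 1.0329224.
So F = 4.8319 × 1.0520055 / 1.0329224 = 4.921169 (INR/MXN).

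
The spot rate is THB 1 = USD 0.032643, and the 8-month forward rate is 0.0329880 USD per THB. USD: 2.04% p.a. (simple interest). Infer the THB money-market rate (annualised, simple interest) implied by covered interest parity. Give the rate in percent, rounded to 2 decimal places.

T = 8/12 years.
F/S = 0.032988/0.032643 = 1.0105689 = (growth of USD) / (growth of THB).
USD growth factor: 1 + 0.0204×8/12 = 1.013600.
So the THB growth factor = 1.0029994.
r = (1.0029994 − 1)/(8/12) = 0.004499 → 0.45%.

0.45%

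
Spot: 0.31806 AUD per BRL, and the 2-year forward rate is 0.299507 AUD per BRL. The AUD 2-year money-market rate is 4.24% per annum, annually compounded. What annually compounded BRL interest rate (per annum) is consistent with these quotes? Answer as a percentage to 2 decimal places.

7.42%

T = 2 years.
CIP gives F = S · g_AUD/g_BRL, so g_AUD/g_BRL = 0.299507/0.31806 = 0.9416682.
AUD growth factor: (1 + 0.0424)^2 = 1.0865978.
Hence g_BRL = 1.1539073.
r = 1.1539073^(1/2) − 1 = 0.074201 → 7.42%.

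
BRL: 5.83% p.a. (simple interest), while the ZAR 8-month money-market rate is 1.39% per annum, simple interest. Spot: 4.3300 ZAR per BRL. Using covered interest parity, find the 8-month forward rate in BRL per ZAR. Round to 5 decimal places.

T = 8/12 years.
Growth of 1 ZAR over T: 1 + 0.0139×8/12 = 1.0092667.
Growth of 1 BRL over T: 1 + 0.0583×8/12 = 1.0388667.
So F = 4.33 × 1.0092667 / 1.0388667 = 4.206627 (ZAR/BRL).
Invert for BRL per ZAR: 1 / 4.206627 = 0.23772.

0.23772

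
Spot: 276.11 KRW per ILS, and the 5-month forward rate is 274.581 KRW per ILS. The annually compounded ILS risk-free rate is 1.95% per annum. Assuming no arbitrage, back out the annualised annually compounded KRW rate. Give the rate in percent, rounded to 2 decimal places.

T = 5/12 years.
F/S = 274.581/276.11 = 0.9944624 = (growth of KRW) / (growth of ILS).
ILS growth factor: (1 + 0.0195)^(5/12) = 1.0080793.
So the KRW growth factor = 1.002497.
Annualise: 1.002497^(12/5) − 1 = 0.006003 = 0.60%.

0.60%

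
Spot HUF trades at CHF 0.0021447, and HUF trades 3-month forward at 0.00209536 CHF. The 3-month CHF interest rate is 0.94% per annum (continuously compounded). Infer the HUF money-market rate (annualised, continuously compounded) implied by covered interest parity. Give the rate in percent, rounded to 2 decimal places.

T = 3/12 years.
CIP gives F = S · g_CHF/g_HUF, so g_CHF/g_HUF = 0.00209536/0.0021447 = 0.9769945.
CHF growth factor: e^(0.0094×3/12) = 1.0023528.
Hence g_HUF = 1.0259554.
Take logs: ln 1.0259554 / (3/12) = 0.102497, so 10.25%.

10.25%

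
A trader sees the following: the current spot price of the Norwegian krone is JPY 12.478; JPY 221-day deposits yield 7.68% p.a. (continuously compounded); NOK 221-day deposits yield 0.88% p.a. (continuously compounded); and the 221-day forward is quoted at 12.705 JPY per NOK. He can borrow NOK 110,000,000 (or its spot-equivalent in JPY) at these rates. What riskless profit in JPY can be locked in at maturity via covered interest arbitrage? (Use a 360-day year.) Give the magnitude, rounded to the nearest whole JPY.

T = 221/360 years.
Route A — deposit NOK, sell forward: 110,000,000 × 1.005416840537 × 12.705 = JPY 1,405,120,305.49.
Route B — convert at spot, deposit JPY: 110,000,000 × 12.478 × 1.048275744915 = JPY 1,438,842,321.96.
The quoted forward undervalues NOK, so borrow NOK, convert to JPY at spot, deposit the JPY at 7.68%, and buy NOK forward at 12.705 to cover the loan.
Profit = 1,438,842,321.96 − 1,405,120,305.49 = JPY 33,722,016.

JPY 33,722,016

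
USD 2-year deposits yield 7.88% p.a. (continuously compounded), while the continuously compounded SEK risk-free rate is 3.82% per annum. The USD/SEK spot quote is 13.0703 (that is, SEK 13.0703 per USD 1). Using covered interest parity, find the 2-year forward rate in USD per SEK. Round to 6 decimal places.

0.082981

T = 2 years.
SEK growth factor: e^(0.0382×2) = 1.0793942.
USD growth factor: e^(0.0788×2) = 1.1706978.
Forward (SEK per USD) = 13.0703 × 1.0793942 / 1.1706978 = 12.05094.
Invert for USD per SEK: 1 / 12.05094 = 0.082981.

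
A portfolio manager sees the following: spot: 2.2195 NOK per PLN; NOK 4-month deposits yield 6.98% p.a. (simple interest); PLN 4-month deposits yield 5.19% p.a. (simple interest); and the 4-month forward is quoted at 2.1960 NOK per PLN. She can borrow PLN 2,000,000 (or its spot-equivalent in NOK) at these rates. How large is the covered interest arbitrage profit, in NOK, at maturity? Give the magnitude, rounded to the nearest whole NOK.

NOK 74,299

T = 4/12 years.
Keep in PLN, deliver into the forward: 2,000,000·1.017300·2.1960 = NOK 4,467,981.60.
Swap to NOK now, deposit: 2,000,000·2.2195·1.023266667 = NOK 4,542,280.73.
The quoted forward undervalues PLN, so borrow PLN, convert to NOK at spot, deposit the NOK at 6.98%, and buy PLN forward at 2.1960 to cover the loan.
The gap between the two covered legs is NOK 74,299.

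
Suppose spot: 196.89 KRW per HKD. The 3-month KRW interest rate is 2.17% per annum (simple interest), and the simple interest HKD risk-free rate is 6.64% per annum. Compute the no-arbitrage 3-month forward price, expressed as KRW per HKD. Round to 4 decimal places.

194.7257

T = 3/12 years.
Growth of 1 KRW over T: 1 + 0.0217×3/12 = 1.005425.
HKD accumulates by 1 + 0.0664×3/12 = 1.016600.
So F = 196.89 × 1.005425 / 1.016600 = 194.725682 (KRW/HKD).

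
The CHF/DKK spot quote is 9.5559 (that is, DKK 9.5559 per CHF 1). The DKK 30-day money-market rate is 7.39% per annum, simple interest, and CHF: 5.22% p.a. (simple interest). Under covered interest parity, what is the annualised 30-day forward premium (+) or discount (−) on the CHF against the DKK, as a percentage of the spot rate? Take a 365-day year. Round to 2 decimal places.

+2.16%

T = 30/365 years.
No-arbitrage forward: 9.5559 × 1.006074 / 1.0042904 = 9.5728711 DKK/CHF.
Annualised premium = (F − S)/S × (1/T) = (9.5728711 − 9.5559)/9.5559 ÷ (30/365) = 2.16%.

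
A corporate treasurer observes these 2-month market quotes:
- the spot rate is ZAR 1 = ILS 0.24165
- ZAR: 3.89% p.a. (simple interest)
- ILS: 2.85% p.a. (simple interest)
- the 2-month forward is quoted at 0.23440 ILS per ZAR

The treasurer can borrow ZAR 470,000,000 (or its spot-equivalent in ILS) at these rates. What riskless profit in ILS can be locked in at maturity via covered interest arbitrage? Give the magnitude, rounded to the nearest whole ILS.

ILS 3,232,728

T = 2/12 years.
Keep in ZAR, deliver into the forward: 470,000,000·1.00648333333·0.23440 = ILS 110,882,255.87.
Swap to ILS now, deposit: 470,000,000·0.24165·1.004750 = ILS 114,114,983.63.
The quoted forward undervalues ZAR, so borrow ZAR, convert to ILS at spot, deposit the ILS at 2.85%, and buy ZAR forward at 0.23440 to cover the loan.
The gap between the two covered legs is ILS 3,232,728.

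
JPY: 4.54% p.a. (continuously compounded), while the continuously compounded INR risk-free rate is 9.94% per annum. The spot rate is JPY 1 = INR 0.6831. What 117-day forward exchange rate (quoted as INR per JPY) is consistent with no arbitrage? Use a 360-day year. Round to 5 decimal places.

0.69519

T = 117/360 years.
Growth of 1 INR over T: e^(0.0994×117/360) = 1.0328325.
JPY accumulates by e^(0.0454×117/360) = 1.0148644.
CIP: F = S · (grow INR)/(grow JPY) = 0.6831 × 1.0328325/1.0148644 = 0.6951942 INR per JPY.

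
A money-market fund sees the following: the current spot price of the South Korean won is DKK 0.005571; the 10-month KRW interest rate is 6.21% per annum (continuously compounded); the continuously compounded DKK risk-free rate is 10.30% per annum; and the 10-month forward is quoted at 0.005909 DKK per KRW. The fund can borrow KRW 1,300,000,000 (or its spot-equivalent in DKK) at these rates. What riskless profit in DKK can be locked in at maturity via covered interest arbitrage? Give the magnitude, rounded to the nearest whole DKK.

DKK 198,305

T = 10/12 years.
Route A — deposit KRW, sell forward: 1,300,000,000 × 1.053112431 × 0.005909 = DKK 8,089,693.76.
Route B — convert at spot, deposit DKK: 1,300,000,000 × 0.005571 × 1.089624709 = DKK 7,891,389.03.
The quoted forward overvalues KRW, so borrow DKK, buy KRW at spot, deposit the KRW at 6.21%, and sell the proceeds forward at 0.005909.
Profit = 8,089,693.76 − 7,891,389.03 = DKK 198,305.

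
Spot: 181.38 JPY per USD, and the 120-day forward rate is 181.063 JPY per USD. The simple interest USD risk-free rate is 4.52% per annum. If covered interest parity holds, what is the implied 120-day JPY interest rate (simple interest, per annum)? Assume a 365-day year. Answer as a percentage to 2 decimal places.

3.98%

T = 120/365 years.
CIP gives F = S · g_JPY/g_USD, so g_JPY/g_USD = 181.063/181.38 = 0.9982523.
The USD side grows by 1 + 0.0452×120/365 = 1.0148603.
So the JPY growth factor = 1.0130866.
r = (1.0130866 − 1)/(120/365) = 0.039805 → 3.98%.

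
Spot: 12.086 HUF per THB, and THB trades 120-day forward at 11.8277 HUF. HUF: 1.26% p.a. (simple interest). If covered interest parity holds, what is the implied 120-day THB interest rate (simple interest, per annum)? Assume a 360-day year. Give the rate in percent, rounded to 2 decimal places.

7.84%

T = 120/360 years.
F/S = 11.8277/12.086 = 0.9786282 = (growth of HUF) / (growth of THB).
The HUF side grows by 1 + 0.0126×120/360 = 1.004200.
So the THB growth factor = 1.0261303.
r = (1.0261303 − 1)/(120/360) = 0.078391 → 7.84%.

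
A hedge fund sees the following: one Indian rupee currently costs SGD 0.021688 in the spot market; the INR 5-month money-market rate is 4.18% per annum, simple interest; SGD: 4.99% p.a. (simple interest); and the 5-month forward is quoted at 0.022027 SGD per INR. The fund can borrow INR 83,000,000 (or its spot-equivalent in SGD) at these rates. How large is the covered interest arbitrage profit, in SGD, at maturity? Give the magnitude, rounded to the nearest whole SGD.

T = 5/12 years.
Route A — deposit INR, sell forward: 83,000,000 × 1.017416667 × 0.022027 = SGD 1,860,082.86.
Route B — convert at spot, deposit SGD: 83,000,000 × 0.021688 × 1.020791667 = SGD 1,837,531.16.
The quoted forward overvalues INR, so borrow SGD, buy INR at spot, deposit the INR at 4.18%, and sell the proceeds forward at 0.022027.
Profit = 1,860,082.86 − 1,837,531.16 = SGD 22,552.

SGD 22,552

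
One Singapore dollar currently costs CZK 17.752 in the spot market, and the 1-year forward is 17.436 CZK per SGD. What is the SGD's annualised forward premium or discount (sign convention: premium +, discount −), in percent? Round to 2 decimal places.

T = 1 year.
Period premium: (17.436 − 17.752)/17.752 = -0.0178008.
Annualise by dividing by T: -0.0178008 / 1 = -0.017801 → -1.78%.

-1.78%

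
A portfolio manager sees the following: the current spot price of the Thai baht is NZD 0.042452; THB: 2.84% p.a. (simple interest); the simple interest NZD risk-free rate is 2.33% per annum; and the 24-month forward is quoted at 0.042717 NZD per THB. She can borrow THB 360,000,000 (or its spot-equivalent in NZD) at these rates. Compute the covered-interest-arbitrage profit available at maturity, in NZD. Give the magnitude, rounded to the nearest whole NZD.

NZD 256,702

T = 2 years.
Keep in THB, deliver into the forward: 360,000,000·1.056800·0.042717 = NZD 16,251,597.22.
Swap to NZD now, deposit: 360,000,000·0.042452·1.046600 = NZD 15,994,894.75.
The quoted forward overvalues THB, so borrow NZD, buy THB at spot, deposit the THB at 2.84%, and sell the proceeds forward at 0.042717.
Arbitrage profit = |16,251,597.22 − 15,994,894.75| = NZD 256,702.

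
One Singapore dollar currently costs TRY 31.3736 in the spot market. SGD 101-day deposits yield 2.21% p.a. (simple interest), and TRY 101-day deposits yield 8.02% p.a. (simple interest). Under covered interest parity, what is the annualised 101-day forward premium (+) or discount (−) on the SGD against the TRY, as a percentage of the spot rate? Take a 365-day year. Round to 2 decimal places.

+5.77%

T = 101/365 years.
No-arbitrage forward: 31.3736 × 1.0221923 / 1.0061153 = 31.8749276 TRY/SGD.
Annualised premium = (F − S)/S × (1/T) = (31.8749276 − 31.3736)/31.3736 ÷ (101/365) = 5.77%.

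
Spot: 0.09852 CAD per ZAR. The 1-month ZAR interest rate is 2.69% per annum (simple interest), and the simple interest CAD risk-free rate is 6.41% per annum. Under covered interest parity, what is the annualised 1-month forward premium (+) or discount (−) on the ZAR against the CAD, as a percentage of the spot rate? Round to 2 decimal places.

T = 1/12 years.
F = S · g_CAD/g_ZAR = 0.09852 × 1.0053417/1.0022417 = 0.09882473.
Annualised premium = (F − S)/S × (1/T) = (0.09882473 − 0.09852)/0.09852 ÷ (1/12) = 3.71%.

+3.71%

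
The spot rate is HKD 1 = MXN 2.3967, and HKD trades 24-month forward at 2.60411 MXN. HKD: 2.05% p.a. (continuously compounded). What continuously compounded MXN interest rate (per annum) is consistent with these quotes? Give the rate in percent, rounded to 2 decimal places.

T = 2 years.
By CIP, F/S equals the MXN-to-HKD growth ratio: 2.60411/2.3967 = 1.0865398.
The HKD side grows by e^(0.0205×2) = 1.0418521.
That pins the MXN growth at 1.1320138.
r = ln(1.1320138)/2 = 0.061999 → 6.20%.

6.20%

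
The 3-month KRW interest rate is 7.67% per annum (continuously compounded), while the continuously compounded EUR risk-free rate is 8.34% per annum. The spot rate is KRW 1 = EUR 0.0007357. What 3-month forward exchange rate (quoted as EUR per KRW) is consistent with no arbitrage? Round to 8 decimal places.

0.00073693

T = 3/12 years.
Growth of 1 EUR over T: e^(0.0834×3/12) = 1.0210689.
Growth of 1 KRW over T: e^(0.0767×3/12) = 1.019360.
So F = 0.0007357 × 1.0210689 / 1.019360 = 0.0007369334 (EUR/KRW).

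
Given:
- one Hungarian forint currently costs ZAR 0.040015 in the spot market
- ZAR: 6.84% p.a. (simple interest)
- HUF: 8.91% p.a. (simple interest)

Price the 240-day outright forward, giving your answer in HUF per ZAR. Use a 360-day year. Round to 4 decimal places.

T = 240/360 years.
Growth of 1 ZAR over T: 1 + 0.0684×240/360 = 1.045600.
HUF growth factor: 1 + 0.0891×240/360 = 1.059400.
Forward (ZAR per HUF) = 0.040015 × 1.045600 / 1.059400 = 0.039493755.
Invert for HUF per ZAR: 1 / 0.039493755 = 25.3205.

25.3205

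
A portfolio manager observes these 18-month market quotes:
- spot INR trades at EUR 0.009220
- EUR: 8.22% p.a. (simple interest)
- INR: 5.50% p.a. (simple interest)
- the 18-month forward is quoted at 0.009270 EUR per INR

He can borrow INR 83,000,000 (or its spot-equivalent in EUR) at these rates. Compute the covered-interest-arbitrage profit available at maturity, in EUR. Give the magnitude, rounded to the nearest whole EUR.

T = 18/12 years.
Keep in INR, deliver into the forward: 83,000,000·1.082500·0.009270 = EUR 832,886.33.
Swap to EUR now, deposit: 83,000,000·0.009220·1.123300 = EUR 859,616.56.
The quoted forward undervalues INR, so borrow INR, convert to EUR at spot, deposit the EUR at 8.22%, and buy INR forward at 0.009270 to cover the loan.
The gap between the two covered legs is EUR 26,730.

EUR 26,730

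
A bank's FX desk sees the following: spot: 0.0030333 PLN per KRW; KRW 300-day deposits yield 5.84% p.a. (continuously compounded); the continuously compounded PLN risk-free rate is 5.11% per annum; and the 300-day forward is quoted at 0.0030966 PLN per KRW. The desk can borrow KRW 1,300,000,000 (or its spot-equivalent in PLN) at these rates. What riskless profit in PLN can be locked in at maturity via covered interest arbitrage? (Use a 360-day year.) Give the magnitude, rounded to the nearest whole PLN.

PLN 111,502

T = 300/360 years.
Keep in KRW, deliver into the forward: 1,300,000,000·1.049870336·0.0030966 = PLN 4,226,337.03.
Swap to PLN now, deposit: 1,300,000,000·0.0030333·1.043503011 = PLN 4,114,834.99.
The quoted forward overvalues KRW, so borrow PLN, buy KRW at spot, deposit the KRW at 5.84%, and sell the proceeds forward at 0.0030966.
The gap between the two covered legs is PLN 111,502.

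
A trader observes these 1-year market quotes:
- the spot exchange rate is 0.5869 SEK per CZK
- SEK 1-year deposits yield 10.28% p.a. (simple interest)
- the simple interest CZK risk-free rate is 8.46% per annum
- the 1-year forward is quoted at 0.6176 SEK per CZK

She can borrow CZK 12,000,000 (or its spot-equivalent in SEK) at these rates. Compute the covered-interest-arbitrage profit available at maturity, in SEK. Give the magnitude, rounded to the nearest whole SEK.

SEK 271,388

T = 1 year.
Keep in CZK, deliver into the forward: 12,000,000·1.084600·0.6176 = SEK 8,038,187.52.
Swap to SEK now, deposit: 12,000,000·0.5869·1.102800 = SEK 7,766,799.84.
The quoted forward overvalues CZK, so borrow SEK, buy CZK at spot, deposit the CZK at 8.46%, and sell the proceeds forward at 0.6176.
The gap between the two covered legs is SEK 271,388.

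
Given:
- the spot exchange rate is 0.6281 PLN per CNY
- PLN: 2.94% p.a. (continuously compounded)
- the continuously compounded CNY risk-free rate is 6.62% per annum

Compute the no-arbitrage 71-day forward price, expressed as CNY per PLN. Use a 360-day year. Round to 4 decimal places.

1.6037

T = 71/360 years.
PLN growth factor: e^(0.0294×71/360) = 1.0058152.
Growth of 1 CNY over T: e^(0.0662×71/360) = 1.0131417.
CIP: F = S · (grow PLN)/(grow CNY) = 0.6281 × 1.0058152/1.0131417 = 0.6235579 PLN per CNY.
Quoted the other way: 1/0.6235579 = 1.6037 CNY per PLN.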